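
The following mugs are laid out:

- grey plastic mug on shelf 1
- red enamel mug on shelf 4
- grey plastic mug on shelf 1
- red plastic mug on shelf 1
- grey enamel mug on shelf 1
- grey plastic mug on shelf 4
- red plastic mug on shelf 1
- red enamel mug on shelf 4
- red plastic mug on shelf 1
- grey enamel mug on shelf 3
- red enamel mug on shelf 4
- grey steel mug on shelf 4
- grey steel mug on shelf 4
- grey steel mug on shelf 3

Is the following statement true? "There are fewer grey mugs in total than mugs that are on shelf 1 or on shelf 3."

|grey mugs| = 8.
|mugs on shelf 1 or on shelf 3| = 8.
The claim requires 8 < 8, which does not hold.

False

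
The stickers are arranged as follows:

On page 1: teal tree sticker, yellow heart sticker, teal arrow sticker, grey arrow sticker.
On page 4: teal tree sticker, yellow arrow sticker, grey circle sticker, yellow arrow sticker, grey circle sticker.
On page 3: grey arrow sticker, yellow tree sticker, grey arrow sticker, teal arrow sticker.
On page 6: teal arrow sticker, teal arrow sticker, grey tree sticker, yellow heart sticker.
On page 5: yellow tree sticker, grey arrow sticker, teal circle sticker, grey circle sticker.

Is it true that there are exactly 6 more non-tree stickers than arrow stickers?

True

|non-tree stickers| = 16.
|arrow stickers| = 10.
The claim requires 16 − 10 (= 6) to equal 6, which holds.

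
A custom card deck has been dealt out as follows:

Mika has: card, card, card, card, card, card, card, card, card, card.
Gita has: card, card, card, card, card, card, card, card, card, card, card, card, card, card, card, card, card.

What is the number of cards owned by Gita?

17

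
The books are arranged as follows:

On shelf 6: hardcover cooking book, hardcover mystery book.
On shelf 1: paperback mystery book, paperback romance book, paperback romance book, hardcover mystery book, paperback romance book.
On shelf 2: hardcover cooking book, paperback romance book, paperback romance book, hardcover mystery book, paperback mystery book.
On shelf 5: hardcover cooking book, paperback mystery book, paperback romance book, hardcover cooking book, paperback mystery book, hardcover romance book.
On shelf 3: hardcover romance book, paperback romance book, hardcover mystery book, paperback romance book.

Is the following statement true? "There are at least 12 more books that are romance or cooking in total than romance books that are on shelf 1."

False

|books that are romance or cooking| = 14.
|romance books on shelf 1| = 3.
The claim requires 14 − 3 = 11 ≥ 12, which does not hold.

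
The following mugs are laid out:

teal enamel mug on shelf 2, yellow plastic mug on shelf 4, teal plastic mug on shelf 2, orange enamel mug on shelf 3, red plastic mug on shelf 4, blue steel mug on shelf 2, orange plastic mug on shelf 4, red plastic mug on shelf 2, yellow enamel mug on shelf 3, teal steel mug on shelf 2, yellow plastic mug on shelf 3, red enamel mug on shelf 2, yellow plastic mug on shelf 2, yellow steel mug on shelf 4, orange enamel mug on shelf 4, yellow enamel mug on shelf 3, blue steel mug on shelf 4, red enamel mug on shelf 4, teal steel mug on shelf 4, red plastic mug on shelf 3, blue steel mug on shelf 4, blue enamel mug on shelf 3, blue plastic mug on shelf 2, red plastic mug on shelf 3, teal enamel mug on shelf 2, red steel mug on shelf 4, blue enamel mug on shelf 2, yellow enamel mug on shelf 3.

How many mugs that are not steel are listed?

21

Total mugs: 28; with the excluded value: 7; remaining 28 − 7 = 21.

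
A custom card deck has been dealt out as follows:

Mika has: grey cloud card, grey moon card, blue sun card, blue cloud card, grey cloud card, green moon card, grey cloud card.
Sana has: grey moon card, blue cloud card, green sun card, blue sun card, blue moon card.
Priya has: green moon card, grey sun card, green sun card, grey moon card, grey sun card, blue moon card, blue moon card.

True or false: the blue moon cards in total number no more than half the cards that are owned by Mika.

True

There are 3 blue moon cards.
Count of cards owned by Mika: 7.
The claim requires 2 × 3 = 6 ≤ 7, which holds.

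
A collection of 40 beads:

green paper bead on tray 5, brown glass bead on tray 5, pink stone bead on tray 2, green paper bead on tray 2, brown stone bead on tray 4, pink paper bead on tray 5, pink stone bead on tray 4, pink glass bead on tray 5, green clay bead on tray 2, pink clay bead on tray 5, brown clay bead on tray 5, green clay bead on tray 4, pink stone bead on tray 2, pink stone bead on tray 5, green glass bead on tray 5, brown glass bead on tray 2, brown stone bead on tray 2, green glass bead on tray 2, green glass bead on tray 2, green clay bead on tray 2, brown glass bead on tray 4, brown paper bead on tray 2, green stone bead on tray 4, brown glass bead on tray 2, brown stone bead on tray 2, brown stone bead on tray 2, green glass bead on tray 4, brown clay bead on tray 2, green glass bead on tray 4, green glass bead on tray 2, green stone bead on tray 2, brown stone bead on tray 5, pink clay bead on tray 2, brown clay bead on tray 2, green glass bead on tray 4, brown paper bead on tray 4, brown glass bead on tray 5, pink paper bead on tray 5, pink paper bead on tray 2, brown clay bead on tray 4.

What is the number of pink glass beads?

1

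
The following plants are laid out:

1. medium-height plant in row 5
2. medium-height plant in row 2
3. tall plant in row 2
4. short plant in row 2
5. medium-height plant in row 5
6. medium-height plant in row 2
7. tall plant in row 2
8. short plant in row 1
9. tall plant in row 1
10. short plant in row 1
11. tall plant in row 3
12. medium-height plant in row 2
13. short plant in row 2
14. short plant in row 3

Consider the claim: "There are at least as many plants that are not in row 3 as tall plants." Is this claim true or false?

|plants that are not in row 3| = 12.
|tall plants| = 4.
The claim requires 12 ≥ 4, which holds.

True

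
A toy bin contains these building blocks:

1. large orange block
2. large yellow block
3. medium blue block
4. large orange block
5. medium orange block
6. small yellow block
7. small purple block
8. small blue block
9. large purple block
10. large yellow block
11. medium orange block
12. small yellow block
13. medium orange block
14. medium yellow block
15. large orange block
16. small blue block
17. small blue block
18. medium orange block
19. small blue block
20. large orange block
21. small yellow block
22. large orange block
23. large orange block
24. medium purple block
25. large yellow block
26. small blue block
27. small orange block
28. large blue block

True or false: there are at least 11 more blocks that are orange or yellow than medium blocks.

True

|blocks that are orange or yellow| = 18.
|medium blocks| = 7.
The claim requires 18 − 7 = 11 ≥ 11, which holds.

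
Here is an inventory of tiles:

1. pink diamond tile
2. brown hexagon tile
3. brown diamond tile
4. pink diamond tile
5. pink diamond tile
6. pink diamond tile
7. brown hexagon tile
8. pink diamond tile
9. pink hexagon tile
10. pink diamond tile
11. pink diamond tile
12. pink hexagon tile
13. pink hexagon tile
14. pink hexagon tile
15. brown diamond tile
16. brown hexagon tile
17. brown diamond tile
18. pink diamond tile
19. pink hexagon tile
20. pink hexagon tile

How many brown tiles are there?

6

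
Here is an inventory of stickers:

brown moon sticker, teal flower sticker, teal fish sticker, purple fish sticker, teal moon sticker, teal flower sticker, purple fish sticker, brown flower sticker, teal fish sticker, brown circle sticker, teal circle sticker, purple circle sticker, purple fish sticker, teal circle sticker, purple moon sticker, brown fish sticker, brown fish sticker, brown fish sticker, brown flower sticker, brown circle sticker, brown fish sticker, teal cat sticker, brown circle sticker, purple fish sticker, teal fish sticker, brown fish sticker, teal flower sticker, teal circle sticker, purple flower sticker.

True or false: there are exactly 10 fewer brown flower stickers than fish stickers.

True

|brown flower stickers| = 2.
|fish stickers| = 12.
The claim requires 12 − 2 (= 10) to equal 10, which holds.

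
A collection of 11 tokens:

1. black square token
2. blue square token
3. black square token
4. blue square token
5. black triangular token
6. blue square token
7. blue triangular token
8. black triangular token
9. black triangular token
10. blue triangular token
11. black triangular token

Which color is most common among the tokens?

Counts by color: black 6, blue 5.
The maximum is 6, held uniquely by black.

black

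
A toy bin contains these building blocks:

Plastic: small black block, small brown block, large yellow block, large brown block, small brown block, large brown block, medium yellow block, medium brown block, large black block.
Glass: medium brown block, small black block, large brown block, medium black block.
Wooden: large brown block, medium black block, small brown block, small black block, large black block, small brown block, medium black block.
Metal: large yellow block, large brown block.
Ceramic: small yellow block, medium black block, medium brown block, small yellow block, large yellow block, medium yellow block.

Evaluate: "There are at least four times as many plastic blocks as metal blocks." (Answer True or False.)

plastic blocks: 9.
metal blocks: 2.
The claim requires 9 ≥ 4 × 2 = 8, which holds.

True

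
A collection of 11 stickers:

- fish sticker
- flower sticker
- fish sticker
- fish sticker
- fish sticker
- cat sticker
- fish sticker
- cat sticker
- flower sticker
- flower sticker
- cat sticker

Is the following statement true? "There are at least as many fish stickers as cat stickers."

True

There are 5 fish stickers.
There are 3 cat stickers.
The claim requires 5 ≥ 3, which holds.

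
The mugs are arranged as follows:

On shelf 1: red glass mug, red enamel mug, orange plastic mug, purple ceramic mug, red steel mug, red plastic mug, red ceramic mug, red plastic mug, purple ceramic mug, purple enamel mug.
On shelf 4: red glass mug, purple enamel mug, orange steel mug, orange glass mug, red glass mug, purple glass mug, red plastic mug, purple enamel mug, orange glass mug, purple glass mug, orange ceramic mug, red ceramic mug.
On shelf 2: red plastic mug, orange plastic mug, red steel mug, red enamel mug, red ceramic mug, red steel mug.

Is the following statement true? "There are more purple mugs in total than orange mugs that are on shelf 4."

True

There are 7 purple mugs.
There are 4 orange mugs on shelf 4.
The claim requires 7 > 4, which holds.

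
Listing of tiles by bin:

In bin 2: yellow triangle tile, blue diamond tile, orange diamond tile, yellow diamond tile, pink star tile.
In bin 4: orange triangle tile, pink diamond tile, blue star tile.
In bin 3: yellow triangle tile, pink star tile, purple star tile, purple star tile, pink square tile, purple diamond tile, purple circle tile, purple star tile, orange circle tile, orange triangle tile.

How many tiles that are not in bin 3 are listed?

Total tiles: 18; with the excluded value: 10; remaining 18 − 10 = 8.

8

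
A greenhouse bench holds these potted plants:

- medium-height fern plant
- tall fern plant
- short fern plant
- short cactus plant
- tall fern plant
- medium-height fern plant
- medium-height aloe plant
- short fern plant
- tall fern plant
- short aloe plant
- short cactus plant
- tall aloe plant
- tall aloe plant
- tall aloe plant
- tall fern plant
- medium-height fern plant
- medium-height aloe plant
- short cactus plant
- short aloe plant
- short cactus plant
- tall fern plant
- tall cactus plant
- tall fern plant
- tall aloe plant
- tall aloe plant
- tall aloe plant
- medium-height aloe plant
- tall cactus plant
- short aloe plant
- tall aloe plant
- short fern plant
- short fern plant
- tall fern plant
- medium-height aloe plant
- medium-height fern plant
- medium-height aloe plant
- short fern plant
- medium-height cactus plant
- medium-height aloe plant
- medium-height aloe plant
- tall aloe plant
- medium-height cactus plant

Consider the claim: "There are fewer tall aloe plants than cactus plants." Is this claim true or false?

tall aloe plants: 8.
cactus plants: 8.
The claim requires 8 < 8, which does not hold.

False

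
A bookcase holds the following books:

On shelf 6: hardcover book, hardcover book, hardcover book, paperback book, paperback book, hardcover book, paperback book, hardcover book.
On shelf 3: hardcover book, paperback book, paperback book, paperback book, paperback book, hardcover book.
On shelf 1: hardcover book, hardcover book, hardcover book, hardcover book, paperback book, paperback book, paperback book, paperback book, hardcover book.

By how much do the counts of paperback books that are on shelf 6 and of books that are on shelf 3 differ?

3

paperback books on shelf 6: 3. books on shelf 3: 6.
|3 − 6| = 6 − 3 = 3.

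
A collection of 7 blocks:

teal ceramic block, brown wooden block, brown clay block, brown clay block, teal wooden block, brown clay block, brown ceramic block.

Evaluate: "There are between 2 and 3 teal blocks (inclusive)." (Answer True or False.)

True

teal blocks: 2.
The claim requires 2 ≤ 2 ≤ 3, which holds.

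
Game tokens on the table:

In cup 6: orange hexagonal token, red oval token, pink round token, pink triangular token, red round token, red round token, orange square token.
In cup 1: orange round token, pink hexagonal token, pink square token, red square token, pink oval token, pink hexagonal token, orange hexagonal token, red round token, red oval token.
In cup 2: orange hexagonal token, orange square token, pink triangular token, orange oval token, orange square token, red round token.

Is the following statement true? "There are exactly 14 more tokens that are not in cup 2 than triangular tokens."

True

|tokens that are not in cup 2| = 16.
|triangular tokens| = 2.
The claim requires 16 − 2 (= 14) to equal 14, which holds.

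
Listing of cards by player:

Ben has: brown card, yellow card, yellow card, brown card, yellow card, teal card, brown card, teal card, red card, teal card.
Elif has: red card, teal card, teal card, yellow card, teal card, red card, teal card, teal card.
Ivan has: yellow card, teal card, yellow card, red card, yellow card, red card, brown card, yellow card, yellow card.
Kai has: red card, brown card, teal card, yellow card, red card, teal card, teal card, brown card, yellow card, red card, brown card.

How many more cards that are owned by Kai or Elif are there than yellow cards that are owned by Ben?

cards owned by Kai or Elif: 19.
yellow cards owned by Ben: 3.
19 − 3 = 16.

16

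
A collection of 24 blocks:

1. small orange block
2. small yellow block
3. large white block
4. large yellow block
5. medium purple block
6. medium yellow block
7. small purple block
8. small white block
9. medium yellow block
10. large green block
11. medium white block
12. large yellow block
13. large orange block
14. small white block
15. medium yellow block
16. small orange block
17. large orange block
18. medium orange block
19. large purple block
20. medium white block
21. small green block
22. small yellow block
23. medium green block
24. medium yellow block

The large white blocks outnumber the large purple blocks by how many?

large white blocks: 1.
large purple blocks: 1.
1 − 1 = 0.

0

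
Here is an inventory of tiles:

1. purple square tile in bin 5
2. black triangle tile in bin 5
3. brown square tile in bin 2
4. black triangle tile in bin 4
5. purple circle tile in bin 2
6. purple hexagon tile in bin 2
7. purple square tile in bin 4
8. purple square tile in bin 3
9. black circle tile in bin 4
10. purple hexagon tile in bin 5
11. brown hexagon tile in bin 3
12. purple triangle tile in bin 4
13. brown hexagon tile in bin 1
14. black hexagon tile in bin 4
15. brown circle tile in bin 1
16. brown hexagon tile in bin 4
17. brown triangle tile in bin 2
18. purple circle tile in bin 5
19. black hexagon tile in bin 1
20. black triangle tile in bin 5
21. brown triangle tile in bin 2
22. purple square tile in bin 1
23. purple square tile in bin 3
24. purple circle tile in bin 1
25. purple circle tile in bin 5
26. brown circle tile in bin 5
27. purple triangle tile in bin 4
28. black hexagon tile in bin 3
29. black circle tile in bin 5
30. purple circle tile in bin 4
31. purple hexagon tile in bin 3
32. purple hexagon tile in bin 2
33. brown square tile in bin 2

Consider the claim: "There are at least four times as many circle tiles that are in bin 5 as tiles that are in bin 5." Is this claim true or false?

False

There are 4 circle tiles in bin 5.
There are 8 tiles in bin 5.
The claim requires 4 ≥ 4 × 8 = 32, which does not hold.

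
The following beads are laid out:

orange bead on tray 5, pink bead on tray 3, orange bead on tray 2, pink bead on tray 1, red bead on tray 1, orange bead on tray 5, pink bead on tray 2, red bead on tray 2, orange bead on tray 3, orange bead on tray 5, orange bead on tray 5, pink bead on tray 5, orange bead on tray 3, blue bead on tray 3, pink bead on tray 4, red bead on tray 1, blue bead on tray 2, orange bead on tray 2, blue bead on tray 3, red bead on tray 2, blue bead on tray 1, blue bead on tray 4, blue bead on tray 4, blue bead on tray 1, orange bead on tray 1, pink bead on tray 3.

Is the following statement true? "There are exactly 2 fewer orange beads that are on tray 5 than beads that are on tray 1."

True

There are 4 orange beads on tray 5.
There are 6 beads on tray 1.
The claim requires 6 − 4 (= 2) to equal 2, which holds.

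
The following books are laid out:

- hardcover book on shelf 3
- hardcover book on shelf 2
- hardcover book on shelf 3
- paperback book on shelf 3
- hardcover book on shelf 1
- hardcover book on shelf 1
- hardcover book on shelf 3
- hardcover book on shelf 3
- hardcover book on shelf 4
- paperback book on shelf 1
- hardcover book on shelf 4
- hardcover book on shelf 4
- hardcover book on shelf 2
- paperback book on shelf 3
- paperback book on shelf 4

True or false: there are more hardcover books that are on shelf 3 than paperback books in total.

False

|hardcover books on shelf 3| = 4.
|paperback books| = 4.
The claim requires 4 > 4, which does not hold.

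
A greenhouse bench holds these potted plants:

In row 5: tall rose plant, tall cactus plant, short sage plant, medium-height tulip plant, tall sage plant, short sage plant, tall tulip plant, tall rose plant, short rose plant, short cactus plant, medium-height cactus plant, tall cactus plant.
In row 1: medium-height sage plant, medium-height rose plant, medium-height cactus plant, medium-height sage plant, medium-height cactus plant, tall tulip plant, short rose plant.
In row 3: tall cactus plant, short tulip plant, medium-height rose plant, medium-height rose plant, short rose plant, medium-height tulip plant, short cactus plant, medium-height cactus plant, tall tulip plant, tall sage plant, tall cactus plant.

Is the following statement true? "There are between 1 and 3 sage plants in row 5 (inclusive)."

True

sage plants in row 5: 3.
The claim requires 1 ≤ 3 ≤ 3, which holds.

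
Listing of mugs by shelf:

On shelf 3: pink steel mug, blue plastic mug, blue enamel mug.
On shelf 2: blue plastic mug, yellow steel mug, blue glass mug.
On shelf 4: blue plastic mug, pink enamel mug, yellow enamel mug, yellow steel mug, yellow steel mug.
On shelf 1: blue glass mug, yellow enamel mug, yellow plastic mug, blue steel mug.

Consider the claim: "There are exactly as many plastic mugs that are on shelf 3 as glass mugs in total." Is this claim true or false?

There is 1 plastic mug on shelf 3.
There are 2 glass mugs.
The claim requires 1 = 2, which does not hold.

False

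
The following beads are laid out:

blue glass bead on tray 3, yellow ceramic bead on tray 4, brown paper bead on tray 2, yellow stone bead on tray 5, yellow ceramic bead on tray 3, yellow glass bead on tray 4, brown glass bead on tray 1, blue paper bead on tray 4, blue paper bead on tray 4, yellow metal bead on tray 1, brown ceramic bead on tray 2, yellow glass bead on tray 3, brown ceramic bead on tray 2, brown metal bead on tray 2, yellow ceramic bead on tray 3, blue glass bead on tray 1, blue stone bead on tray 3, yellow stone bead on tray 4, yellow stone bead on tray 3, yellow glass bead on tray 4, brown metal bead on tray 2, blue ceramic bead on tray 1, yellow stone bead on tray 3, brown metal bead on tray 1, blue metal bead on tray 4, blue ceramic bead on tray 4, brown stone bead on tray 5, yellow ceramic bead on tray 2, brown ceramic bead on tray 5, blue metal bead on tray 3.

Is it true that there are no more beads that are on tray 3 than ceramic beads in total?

True

beads on tray 3: 8.
ceramic beads: 9.
The claim requires 8 ≤ 9, which holds.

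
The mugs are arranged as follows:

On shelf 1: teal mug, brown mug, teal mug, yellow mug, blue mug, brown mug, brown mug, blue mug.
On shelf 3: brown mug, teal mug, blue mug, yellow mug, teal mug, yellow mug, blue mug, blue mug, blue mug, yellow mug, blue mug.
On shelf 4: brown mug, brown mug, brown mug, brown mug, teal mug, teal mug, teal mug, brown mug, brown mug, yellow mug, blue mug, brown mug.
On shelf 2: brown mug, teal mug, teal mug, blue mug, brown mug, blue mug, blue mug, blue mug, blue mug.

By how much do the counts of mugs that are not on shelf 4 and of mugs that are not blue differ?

1

mugs that are not on shelf 4: 28. mugs that are not blue: 27.
|28 − 27| = 28 − 27 = 1.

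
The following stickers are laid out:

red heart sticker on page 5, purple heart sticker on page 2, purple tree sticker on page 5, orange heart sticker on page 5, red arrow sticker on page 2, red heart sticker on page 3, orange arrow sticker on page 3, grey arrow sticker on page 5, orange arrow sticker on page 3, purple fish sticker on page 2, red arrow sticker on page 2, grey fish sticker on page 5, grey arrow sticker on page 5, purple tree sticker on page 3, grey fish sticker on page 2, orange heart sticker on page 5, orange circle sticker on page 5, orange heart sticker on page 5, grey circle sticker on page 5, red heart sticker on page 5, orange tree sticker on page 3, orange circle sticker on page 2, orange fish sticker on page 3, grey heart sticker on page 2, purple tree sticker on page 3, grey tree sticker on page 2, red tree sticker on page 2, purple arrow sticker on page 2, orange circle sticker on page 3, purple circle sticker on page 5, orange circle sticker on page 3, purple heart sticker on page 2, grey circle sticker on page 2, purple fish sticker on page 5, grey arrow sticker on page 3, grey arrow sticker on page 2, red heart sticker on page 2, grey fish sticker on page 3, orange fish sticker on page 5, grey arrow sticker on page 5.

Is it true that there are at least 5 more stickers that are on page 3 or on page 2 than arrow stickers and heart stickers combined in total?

True

stickers on page 3 or on page 2: 25.
arrow stickers: 10; heart stickers: 10; combined: 10 + 10 = 20.
The claim requires 25 − 20 = 5 ≥ 5, which holds.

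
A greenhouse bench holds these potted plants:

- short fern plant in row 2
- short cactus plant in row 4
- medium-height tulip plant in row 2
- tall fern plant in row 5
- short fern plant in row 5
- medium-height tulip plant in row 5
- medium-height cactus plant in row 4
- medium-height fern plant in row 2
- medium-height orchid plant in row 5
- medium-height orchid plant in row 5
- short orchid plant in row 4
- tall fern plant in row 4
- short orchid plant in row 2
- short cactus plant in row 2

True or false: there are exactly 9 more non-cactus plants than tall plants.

True

There are 11 non-cactus plants.
There are 2 tall plants.
The claim requires 11 − 2 (= 9) to equal 9, which holds.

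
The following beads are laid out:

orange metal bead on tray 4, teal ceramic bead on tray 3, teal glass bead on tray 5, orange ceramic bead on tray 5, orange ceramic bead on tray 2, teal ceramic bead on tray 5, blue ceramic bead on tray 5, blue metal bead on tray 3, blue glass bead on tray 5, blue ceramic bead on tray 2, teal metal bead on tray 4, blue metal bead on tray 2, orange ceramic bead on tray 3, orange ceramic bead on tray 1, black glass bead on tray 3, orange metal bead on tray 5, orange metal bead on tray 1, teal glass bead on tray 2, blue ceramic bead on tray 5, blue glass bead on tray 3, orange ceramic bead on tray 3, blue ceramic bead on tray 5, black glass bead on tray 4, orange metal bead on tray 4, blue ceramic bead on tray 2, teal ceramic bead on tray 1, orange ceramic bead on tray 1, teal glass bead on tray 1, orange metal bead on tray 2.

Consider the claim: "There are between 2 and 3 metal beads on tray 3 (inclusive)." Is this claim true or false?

metal beads on tray 3: 1.
The claim requires 2 ≤ 1 ≤ 3, which does not hold.

False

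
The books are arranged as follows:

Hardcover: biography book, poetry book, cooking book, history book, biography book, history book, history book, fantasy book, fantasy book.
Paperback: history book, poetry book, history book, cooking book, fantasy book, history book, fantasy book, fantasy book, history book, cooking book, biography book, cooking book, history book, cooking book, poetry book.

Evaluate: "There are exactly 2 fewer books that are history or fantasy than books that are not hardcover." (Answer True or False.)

True

There are 13 books that are history or fantasy.
There are 15 books that are not hardcover.
The claim requires 15 − 13 (= 2) to equal 2, which holds.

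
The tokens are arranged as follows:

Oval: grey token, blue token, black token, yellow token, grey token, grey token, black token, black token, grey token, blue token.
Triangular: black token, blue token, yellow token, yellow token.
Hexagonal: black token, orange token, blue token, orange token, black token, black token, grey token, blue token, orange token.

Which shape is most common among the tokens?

oval

Counts by shape: oval 10, hexagonal 9, triangular 4.
The maximum is 10, held uniquely by oval.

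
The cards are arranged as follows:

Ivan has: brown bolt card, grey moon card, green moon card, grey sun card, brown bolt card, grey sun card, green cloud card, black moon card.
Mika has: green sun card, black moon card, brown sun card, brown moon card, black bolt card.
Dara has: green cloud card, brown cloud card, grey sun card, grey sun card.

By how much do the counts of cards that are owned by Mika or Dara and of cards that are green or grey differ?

0

cards owned by Mika or Dara: 9. cards that are green or grey: 9.
|9 − 9| = 9 − 9 = 0.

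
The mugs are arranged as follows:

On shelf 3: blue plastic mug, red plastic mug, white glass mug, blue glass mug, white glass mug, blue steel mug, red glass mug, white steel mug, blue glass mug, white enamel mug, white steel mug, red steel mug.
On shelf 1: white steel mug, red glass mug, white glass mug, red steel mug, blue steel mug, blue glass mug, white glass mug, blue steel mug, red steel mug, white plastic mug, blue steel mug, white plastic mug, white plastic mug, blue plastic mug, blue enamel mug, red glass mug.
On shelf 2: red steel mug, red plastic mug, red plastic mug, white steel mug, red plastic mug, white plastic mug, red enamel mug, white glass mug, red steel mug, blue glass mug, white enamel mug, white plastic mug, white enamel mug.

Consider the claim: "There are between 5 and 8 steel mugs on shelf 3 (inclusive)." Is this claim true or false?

False

There are 4 steel mugs on shelf 3.
The claim requires 5 ≤ 4 ≤ 8, which does not hold.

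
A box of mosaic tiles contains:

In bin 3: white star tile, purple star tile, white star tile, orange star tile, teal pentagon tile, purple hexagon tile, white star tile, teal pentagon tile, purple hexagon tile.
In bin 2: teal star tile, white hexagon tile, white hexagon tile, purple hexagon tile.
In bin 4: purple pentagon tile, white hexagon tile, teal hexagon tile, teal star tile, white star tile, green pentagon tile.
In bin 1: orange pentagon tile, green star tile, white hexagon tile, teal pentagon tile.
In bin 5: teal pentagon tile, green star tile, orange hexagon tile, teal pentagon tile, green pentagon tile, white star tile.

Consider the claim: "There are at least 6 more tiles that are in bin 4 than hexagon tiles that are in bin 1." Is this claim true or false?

False

|tiles in bin 4| = 6.
|hexagon tiles in bin 1| = 1.
The claim requires 6 − 1 = 5 ≥ 6, which does not hold.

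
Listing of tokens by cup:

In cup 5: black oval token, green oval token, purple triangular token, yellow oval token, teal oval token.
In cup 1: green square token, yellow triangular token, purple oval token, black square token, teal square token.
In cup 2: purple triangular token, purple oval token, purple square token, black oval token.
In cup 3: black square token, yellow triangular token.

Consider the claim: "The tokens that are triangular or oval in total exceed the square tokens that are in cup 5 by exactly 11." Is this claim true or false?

True

There are 11 tokens that are triangular or oval.
There are 0 square tokens in cup 5.
The claim requires 11 − 0 (= 11) to equal 11, which holds.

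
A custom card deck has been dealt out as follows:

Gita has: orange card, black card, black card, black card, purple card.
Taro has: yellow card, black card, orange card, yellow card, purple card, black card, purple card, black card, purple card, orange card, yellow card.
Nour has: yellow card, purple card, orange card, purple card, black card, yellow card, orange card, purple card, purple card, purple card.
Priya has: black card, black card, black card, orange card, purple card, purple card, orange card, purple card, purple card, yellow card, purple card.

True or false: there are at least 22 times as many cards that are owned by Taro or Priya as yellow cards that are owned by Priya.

True

|cards owned by Taro or Priya| = 22.
|yellow cards owned by Priya| = 1.
The claim requires 22 ≥ 22 × 1 = 22, which holds.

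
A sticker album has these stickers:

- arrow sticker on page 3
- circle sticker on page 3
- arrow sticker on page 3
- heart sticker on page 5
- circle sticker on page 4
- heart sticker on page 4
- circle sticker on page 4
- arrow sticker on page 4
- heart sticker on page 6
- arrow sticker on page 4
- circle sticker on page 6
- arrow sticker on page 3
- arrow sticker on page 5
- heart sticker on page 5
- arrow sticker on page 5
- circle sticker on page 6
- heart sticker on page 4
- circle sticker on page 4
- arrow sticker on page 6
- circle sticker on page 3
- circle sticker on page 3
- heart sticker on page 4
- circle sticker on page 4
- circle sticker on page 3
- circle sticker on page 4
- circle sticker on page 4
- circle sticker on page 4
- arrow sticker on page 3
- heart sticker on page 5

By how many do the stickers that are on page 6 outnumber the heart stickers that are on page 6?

stickers on page 6: 4.
heart stickers on page 6: 1.
4 − 1 = 3.

3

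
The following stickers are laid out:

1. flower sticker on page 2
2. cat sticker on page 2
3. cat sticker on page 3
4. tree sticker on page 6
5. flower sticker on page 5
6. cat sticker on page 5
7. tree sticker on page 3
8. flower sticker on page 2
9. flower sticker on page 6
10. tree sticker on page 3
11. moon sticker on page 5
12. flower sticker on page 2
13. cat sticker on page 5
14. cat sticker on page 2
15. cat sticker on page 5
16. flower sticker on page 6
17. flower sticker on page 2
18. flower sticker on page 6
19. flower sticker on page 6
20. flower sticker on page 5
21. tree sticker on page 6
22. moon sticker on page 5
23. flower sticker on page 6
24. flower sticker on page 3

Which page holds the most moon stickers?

page 5

Counts by page (restricted to moon stickers): page 5→2, page 3→0, page 2→0, page 6→0.
The maximum is 2, held uniquely by page 5.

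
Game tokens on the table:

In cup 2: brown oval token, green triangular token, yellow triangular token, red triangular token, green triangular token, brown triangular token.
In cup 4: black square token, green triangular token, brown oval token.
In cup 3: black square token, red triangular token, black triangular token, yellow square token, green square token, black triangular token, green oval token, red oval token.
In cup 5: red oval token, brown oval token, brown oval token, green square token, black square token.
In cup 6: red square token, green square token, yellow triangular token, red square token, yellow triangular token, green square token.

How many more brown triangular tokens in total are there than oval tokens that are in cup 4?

0

brown triangular tokens: 1.
oval tokens in cup 4: 1.
1 − 1 = 0.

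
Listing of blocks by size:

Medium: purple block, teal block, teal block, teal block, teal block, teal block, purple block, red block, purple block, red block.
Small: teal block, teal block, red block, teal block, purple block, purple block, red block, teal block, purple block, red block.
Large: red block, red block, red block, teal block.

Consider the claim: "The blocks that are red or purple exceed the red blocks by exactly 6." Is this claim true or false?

blocks that are red or purple: 14.
red blocks: 8.
The claim requires 14 − 8 (= 6) to equal 6, which holds.

True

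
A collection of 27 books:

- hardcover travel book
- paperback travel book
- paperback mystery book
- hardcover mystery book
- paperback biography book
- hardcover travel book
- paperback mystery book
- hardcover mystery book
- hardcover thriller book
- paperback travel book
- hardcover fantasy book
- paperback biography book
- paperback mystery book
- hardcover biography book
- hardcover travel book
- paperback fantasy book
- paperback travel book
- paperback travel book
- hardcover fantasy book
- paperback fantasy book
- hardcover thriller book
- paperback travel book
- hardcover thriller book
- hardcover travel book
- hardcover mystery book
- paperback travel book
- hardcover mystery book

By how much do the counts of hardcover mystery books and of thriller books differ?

1

hardcover mystery books: 4. thriller books: 3.
|4 − 3| = 4 − 3 = 1.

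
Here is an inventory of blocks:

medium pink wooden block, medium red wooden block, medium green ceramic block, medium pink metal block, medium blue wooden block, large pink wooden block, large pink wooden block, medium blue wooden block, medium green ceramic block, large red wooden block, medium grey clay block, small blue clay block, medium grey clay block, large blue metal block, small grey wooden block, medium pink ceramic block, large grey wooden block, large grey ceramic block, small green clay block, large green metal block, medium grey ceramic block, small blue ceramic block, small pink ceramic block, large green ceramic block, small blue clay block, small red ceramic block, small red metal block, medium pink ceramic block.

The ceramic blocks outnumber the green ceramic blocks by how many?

ceramic blocks: 10.
green ceramic blocks: 3.
10 − 3 = 7.

7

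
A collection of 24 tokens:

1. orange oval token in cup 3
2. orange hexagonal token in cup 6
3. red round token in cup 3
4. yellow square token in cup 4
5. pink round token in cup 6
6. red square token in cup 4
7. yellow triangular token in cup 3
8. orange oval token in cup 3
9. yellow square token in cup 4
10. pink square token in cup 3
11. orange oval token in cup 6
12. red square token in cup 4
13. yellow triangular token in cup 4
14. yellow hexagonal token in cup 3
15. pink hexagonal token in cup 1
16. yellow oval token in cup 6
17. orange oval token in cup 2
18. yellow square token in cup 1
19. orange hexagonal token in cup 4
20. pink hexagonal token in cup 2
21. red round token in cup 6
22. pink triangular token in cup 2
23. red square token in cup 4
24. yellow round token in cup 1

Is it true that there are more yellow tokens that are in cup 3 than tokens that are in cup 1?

False

|yellow tokens in cup 3| = 2.
|tokens in cup 1| = 3.
The claim requires 2 > 3, which does not hold.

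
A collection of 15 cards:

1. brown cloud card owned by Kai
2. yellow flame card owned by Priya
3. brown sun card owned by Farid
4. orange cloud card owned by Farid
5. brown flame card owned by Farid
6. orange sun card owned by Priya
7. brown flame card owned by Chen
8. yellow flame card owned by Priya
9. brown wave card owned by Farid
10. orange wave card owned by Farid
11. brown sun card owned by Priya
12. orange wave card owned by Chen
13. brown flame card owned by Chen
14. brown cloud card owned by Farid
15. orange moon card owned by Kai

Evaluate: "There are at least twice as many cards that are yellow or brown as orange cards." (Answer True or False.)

True

There are 10 cards that are yellow or brown.
There are 5 orange cards.
The claim requires 10 ≥ 2 × 5 = 10, which holds.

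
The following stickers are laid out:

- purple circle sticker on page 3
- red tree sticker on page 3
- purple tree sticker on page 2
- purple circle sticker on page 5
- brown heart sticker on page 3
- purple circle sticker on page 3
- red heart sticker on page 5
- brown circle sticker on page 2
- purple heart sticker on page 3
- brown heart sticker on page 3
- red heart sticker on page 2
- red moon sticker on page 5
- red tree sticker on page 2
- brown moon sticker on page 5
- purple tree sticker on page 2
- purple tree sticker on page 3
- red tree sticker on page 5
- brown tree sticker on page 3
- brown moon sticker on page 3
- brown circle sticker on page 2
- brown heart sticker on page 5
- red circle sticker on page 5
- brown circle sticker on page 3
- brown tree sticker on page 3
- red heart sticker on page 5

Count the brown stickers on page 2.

2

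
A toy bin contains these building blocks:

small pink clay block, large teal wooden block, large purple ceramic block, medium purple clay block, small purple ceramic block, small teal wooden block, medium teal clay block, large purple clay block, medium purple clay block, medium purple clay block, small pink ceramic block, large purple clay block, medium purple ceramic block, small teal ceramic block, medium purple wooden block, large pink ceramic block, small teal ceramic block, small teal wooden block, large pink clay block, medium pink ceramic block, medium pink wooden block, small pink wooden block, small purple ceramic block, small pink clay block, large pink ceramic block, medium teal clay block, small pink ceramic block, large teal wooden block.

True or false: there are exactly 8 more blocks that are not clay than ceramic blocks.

There are 18 blocks that are not clay.
There are 11 ceramic blocks.
The claim requires 18 − 11 (= 7) to equal 8, which does not hold.

False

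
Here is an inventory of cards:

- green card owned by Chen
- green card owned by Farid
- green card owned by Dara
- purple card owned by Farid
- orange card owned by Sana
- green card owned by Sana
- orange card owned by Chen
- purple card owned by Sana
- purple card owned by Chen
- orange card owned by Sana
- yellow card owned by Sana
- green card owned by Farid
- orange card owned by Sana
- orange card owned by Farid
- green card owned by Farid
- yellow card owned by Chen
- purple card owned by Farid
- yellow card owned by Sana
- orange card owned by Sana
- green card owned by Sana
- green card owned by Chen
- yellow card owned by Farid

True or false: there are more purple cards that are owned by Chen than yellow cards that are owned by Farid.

Count of purple cards owned by Chen: 1.
Count of yellow cards owned by Farid: 1.
The claim requires 1 > 1, which does not hold.

False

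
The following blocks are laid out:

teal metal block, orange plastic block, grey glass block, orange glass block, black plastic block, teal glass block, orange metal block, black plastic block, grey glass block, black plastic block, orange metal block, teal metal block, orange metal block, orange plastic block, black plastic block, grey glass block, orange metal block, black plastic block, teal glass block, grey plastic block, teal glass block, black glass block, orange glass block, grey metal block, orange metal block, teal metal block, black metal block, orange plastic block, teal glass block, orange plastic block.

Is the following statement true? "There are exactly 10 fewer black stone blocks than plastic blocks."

True

|black stone blocks| = 0.
|plastic blocks| = 10.
The claim requires 10 − 0 (= 10) to equal 10, which holds.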